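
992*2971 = 2947232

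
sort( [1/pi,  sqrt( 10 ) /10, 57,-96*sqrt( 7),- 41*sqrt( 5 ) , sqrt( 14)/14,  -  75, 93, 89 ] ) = [-96* sqrt( 7), - 41 *sqrt (5 ), -75, sqrt( 14) /14, sqrt(10) /10 , 1/pi, 57, 89, 93 ]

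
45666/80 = 22833/40 =570.83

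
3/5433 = 1/1811 = 0.00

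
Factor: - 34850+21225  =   - 13625=-5^3*109^1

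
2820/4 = 705 =705.00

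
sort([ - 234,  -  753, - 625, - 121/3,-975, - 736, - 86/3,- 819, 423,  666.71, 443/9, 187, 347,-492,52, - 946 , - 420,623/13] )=[ - 975,-946,  -  819, - 753, - 736, - 625, - 492 ,  -  420,-234 , - 121/3, - 86/3 , 623/13,443/9, 52, 187, 347, 423 , 666.71 ] 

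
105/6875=21/1375 =0.02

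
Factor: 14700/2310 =2^1 * 5^1*7^1*11^(-1) = 70/11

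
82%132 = 82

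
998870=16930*59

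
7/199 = 7/199= 0.04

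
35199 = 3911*9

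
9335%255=155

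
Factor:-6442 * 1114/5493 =-7176388/5493 = - 2^2*3^( - 1) * 557^1*1831^( - 1 ) *3221^1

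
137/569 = 137/569 = 0.24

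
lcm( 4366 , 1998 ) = 117882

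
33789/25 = 1351 + 14/25= 1351.56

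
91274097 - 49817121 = 41456976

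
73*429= 31317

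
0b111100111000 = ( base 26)5JM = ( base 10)3896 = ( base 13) 1a09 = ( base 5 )111041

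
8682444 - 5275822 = 3406622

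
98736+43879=142615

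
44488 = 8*5561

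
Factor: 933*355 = 3^1 * 5^1*71^1*311^1 = 331215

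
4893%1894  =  1105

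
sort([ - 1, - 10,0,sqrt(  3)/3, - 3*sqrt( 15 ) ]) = [- 3*sqrt( 15), - 10, - 1, 0,sqrt( 3)/3] 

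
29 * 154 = 4466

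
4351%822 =241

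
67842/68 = 33921/34 = 997.68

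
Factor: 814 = 2^1 * 11^1*37^1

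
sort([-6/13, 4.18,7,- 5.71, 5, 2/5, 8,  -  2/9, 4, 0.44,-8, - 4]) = [-8,-5.71  , - 4, -6/13, - 2/9,2/5, 0.44, 4,4.18,  5,7,  8] 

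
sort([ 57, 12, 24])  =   [12,24, 57]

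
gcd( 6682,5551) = 13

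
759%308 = 143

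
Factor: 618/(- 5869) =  - 2^1*3^1*103^1*5869^( - 1) 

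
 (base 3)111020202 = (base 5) 302114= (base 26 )E7D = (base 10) 9659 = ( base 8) 22673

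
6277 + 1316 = 7593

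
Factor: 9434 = 2^1 * 53^1 *89^1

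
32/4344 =4/543= 0.01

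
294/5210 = 147/2605 =0.06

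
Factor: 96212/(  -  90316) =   -  337^(-1)*359^1 = - 359/337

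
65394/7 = 9342= 9342.00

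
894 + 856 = 1750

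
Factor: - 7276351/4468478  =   - 2^ ( - 1)*7^ (  -  1)*31^1 * 47^( - 1)*6791^ ( - 1)*234721^1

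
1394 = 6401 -5007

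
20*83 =1660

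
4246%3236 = 1010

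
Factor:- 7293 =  - 3^1*11^1*13^1*17^1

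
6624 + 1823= 8447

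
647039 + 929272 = 1576311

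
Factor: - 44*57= - 2508 = - 2^2*3^1*11^1*19^1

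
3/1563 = 1/521= 0.00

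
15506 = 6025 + 9481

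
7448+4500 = 11948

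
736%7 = 1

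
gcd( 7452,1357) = 23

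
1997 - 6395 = -4398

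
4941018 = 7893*626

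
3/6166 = 3/6166  =  0.00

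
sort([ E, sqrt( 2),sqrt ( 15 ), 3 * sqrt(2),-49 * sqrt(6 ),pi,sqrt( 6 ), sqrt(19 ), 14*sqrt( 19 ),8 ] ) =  [  -  49 * sqrt ( 6), sqrt( 2 ),sqrt(6 ),E,pi, sqrt ( 15 ),3*sqrt( 2 ), sqrt ( 19 ), 8 , 14*sqrt (19 )] 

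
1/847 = 1/847  =  0.00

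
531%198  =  135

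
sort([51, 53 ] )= [51,53]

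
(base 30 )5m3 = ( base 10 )5163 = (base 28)6gb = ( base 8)12053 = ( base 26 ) 7GF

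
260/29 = 8 + 28/29 = 8.97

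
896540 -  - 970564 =1867104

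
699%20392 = 699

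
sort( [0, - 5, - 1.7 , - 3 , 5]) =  [-5,- 3, - 1.7  ,  0, 5 ] 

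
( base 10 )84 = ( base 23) 3F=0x54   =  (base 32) 2k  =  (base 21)40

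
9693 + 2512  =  12205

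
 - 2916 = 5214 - 8130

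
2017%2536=2017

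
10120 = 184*55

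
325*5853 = 1902225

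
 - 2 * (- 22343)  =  44686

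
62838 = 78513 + -15675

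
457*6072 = 2774904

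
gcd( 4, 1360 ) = 4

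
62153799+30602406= 92756205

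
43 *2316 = 99588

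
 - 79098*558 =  - 44136684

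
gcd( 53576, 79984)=8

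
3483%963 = 594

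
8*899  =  7192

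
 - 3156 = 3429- 6585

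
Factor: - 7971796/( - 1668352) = 2^( - 6)*7^ (  -  2 )*19^( - 1)*284707^1 = 284707/59584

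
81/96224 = 81/96224 = 0.00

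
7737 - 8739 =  - 1002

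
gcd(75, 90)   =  15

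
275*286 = 78650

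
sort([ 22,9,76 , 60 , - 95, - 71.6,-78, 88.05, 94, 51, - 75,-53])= [ - 95 ,-78, - 75,-71.6, - 53,9,22,51,60,76, 88.05,94 ] 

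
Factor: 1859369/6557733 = 3^( - 3 )*7^( - 1)*13^(-1)*17^(-1)*157^(-1 )* 1859369^1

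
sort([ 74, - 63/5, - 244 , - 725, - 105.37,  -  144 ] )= [ - 725, - 244,  -  144, - 105.37,  -  63/5 , 74]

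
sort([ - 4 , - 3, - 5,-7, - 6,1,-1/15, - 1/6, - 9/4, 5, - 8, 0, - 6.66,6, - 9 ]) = [ - 9, - 8, - 7, - 6.66, - 6, - 5, - 4,-3, - 9/4,-1/6 ,  -  1/15 , 0, 1, 5, 6 ] 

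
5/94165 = 1/18833 = 0.00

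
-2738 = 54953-57691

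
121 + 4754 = 4875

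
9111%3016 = 63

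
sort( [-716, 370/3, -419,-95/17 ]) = [ - 716,-419 , - 95/17,370/3 ] 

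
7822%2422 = 556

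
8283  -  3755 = 4528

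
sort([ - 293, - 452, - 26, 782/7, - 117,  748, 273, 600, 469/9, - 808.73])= [ - 808.73, - 452, - 293 ,  -  117, - 26,469/9, 782/7, 273, 600,  748] 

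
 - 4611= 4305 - 8916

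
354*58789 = 20811306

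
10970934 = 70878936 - 59908002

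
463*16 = 7408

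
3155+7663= 10818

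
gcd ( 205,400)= 5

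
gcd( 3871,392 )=49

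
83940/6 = 13990 = 13990.00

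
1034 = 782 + 252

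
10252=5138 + 5114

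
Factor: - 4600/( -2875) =8/5  =  2^3*5^( - 1)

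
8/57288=1/7161 = 0.00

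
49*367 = 17983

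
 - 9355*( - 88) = 823240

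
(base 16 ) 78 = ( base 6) 320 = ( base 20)60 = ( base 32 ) 3o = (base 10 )120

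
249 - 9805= - 9556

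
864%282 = 18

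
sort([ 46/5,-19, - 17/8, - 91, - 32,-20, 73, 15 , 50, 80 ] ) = [ - 91, - 32  , - 20 , - 19,  -  17/8,46/5, 15, 50, 73,  80]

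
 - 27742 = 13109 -40851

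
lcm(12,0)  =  0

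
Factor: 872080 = 2^4*5^1*11^1*991^1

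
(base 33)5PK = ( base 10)6290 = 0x1892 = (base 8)14222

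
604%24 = 4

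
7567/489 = 7567/489 = 15.47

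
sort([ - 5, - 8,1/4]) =[ - 8, - 5,1/4 ] 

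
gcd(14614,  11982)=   2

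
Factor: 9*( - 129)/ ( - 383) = 1161/383 = 3^3*43^1*383^(-1)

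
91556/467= 196 + 24/467 = 196.05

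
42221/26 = 1623 + 23/26 = 1623.88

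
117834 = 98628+19206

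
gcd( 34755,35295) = 15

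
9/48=3/16 = 0.19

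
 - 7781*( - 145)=1128245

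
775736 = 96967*8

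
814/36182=407/18091 = 0.02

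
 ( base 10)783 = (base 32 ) of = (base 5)11113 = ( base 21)1g6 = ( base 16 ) 30F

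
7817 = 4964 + 2853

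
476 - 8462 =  - 7986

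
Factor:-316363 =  - 316363^1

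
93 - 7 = 86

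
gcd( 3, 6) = 3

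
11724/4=2931= 2931.00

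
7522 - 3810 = 3712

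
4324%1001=320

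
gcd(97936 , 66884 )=4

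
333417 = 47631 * 7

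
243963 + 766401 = 1010364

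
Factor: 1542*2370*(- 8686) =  - 31743334440 = - 2^3*3^2*5^1*43^1*79^1*101^1*257^1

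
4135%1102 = 829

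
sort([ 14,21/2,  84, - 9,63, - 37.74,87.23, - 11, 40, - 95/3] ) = [ - 37.74, - 95/3, - 11, - 9, 21/2,14, 40, 63,  84,87.23 ] 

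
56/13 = 4 + 4/13 = 4.31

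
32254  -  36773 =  - 4519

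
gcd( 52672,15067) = 1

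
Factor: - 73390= - 2^1*5^1 * 41^1 * 179^1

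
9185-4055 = 5130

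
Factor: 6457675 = 5^2 * 7^1*36901^1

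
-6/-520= 3/260 = 0.01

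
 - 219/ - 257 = 219/257 = 0.85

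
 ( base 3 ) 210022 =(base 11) 483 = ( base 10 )575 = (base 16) 23F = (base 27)L8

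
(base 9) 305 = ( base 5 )1443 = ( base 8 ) 370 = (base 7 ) 503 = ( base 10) 248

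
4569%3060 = 1509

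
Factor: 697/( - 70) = -2^( - 1)*5^( - 1)*7^( - 1) * 17^1*41^1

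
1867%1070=797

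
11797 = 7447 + 4350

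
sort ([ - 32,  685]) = [ - 32, 685] 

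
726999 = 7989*91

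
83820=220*381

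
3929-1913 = 2016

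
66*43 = 2838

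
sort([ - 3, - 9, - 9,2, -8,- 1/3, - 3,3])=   [-9, - 9 , - 8, - 3, - 3, - 1/3,2,3 ] 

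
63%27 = 9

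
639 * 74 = 47286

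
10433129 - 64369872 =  - 53936743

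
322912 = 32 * 10091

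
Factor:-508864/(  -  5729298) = 254432/2864649 =2^5 * 3^(  -  1) * 19^ ( - 1 )*29^ (  -  1)*1733^(  -  1 ) * 7951^1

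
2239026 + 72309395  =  74548421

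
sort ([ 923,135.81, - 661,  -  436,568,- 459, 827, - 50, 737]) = [ - 661 , - 459, -436, - 50, 135.81, 568, 737,827, 923]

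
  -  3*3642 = -10926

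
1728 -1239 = 489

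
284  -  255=29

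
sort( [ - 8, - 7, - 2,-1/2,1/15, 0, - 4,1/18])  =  [ - 8, - 7,-4, - 2, - 1/2,  0 , 1/18, 1/15 ]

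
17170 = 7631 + 9539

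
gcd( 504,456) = 24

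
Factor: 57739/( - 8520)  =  -2^( - 3)*3^(-1)*5^(-1 )*11^1*29^1*71^ (-1 )*181^1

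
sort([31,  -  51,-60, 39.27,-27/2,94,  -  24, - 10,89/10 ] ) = [-60,- 51, - 24,-27/2, - 10,89/10 , 31,39.27, 94 ]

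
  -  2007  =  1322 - 3329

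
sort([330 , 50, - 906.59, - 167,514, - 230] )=[  -  906.59,  -  230, - 167,  50,330, 514 ] 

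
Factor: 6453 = 3^3*239^1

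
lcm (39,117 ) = 117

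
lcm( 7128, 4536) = 49896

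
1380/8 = 172 + 1/2 = 172.50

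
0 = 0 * 92784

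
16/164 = 4/41 = 0.10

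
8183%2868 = 2447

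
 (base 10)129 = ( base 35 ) 3o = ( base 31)45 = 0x81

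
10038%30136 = 10038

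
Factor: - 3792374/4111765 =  - 2^1*5^( - 1)*7^(  -  1)*29^( - 1 )*271^1 * 4051^( - 1)*6997^1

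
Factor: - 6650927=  - 17^1*391231^1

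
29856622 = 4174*7153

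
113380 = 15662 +97718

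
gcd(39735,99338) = 1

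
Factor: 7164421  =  11^1*29^1 *37^1*607^1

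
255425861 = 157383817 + 98042044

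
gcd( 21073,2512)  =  1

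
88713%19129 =12197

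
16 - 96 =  - 80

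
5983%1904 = 271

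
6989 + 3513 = 10502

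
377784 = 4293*88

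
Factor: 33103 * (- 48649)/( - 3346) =230061121/478 = 2^( - 1)*239^( -1) * 4729^1*48649^1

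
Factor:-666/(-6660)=2^( - 1)*5^(-1) = 1/10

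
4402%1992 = 418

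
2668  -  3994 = -1326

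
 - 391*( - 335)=130985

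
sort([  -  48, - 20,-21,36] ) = [ - 48,-21,-20,36]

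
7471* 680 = 5080280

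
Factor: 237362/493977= 2^1*3^( - 1)*11^ ( -1 )* 14969^( -1 )*118681^1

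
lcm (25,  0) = 0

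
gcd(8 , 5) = 1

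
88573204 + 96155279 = 184728483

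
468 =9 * 52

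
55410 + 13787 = 69197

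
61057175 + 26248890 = 87306065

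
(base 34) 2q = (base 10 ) 94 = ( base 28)3a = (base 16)5E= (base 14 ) 6a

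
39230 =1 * 39230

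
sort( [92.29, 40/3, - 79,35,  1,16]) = [ - 79, 1, 40/3, 16, 35, 92.29] 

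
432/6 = 72= 72.00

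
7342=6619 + 723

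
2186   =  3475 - 1289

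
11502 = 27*426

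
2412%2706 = 2412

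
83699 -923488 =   -  839789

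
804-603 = 201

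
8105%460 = 285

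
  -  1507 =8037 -9544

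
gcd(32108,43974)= 698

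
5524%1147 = 936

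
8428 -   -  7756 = 16184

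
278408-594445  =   - 316037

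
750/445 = 1 + 61/89 =1.69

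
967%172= 107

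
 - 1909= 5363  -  7272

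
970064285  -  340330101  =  629734184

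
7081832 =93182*76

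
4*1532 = 6128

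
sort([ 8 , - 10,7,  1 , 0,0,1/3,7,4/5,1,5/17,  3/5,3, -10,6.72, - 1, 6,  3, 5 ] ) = [ - 10, - 10, - 1,0,  0,5/17,1/3,3/5,4/5, 1,1,3, 3,5 , 6, 6.72 , 7, 7, 8]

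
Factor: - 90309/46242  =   - 30103/15414= - 2^( - 1)*3^( - 1 ) * 7^( - 1 )*367^( - 1)*30103^1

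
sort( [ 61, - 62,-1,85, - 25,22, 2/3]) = [-62,-25, - 1,2/3,22,  61, 85] 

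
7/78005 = 7/78005 =0.00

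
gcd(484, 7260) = 484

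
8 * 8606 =68848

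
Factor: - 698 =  - 2^1*349^1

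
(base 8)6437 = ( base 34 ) 2UR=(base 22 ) 6kf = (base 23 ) 681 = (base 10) 3359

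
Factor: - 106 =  - 2^1 * 53^1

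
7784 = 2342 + 5442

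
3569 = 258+3311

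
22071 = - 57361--79432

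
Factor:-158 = -2^1*79^1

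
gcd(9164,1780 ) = 4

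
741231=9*82359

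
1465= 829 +636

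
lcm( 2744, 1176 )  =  8232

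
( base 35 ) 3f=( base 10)120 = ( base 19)66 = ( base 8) 170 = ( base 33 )3L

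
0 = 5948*0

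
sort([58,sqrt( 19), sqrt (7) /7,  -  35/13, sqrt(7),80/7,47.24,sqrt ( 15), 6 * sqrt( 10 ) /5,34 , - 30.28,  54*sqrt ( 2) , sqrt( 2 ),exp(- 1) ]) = [  -  30.28, - 35/13, exp( - 1), sqrt( 7 ) /7, sqrt(2),sqrt( 7),  6*sqrt( 10 ) /5, sqrt ( 15), sqrt( 19 ), 80/7 , 34,47.24, 58,54*sqrt(2)] 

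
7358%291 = 83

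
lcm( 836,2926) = 5852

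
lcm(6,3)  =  6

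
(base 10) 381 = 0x17D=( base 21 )i3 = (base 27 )e3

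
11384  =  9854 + 1530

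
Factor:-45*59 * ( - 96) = 254880 =2^5*3^3 * 5^1*59^1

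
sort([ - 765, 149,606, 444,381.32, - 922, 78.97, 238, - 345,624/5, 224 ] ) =[ -922, - 765, - 345, 78.97 , 624/5, 149, 224, 238, 381.32,444, 606]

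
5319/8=664 + 7/8= 664.88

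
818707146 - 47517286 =771189860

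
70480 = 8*8810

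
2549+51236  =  53785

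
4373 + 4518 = 8891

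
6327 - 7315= - 988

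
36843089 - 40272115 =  - 3429026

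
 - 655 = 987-1642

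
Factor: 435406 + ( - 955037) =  - 519631 = - 7^1*19^1*3907^1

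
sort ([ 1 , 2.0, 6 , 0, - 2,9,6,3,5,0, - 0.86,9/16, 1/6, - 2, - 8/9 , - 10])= [ - 10,  -  2, - 2, - 8/9,-0.86,0, 0,1/6,9/16,1,2.0,3,5,6,6,9]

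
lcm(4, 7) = 28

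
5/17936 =5/17936 = 0.00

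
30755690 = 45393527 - 14637837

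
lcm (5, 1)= 5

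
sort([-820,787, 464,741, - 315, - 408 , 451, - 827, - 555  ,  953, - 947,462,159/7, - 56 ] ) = [ - 947, - 827, - 820, - 555,-408, -315, - 56,159/7,451,462,464, 741, 787 , 953 ] 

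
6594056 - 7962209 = -1368153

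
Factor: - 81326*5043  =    -  410127018 = - 2^1*3^1 * 7^1*37^1*41^2*157^1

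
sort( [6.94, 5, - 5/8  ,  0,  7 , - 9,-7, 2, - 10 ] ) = [ - 10, - 9,-7,-5/8, 0, 2, 5, 6.94,  7] 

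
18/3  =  6=6.00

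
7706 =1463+6243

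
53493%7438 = 1427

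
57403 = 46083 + 11320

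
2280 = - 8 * (-285 ) 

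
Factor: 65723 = 7^1*41^1*229^1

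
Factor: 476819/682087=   68117/97441 =7^1*37^1*263^1 * 97441^( - 1) 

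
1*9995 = 9995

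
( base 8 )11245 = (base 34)44d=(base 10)4773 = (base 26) 71F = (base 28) 62d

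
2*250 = 500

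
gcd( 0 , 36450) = 36450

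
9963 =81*123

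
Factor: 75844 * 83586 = 6339496584  =  2^3*3^1*67^1*283^1*13931^1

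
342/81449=342/81449=0.00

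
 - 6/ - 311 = 6/311 = 0.02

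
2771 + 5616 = 8387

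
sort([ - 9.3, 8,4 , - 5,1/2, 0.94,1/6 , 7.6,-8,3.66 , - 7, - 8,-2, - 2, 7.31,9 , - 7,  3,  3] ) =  [ - 9.3,-8 , - 8,-7,  -  7,-5, -2,- 2, 1/6,1/2, 0.94, 3,3,3.66, 4, 7.31,7.6,8, 9]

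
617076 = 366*1686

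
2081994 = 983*2118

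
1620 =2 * 810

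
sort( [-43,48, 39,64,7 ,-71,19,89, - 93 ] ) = [-93, - 71, - 43, 7,19, 39,48,64,89]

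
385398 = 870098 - 484700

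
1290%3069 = 1290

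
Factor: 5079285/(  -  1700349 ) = -1693095/566783  =  - 3^1*5^1*7^( - 2 ) * 41^1* 43^( - 1 )*269^( - 1)*2753^1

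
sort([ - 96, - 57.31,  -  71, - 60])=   [ - 96, - 71, - 60, - 57.31 ] 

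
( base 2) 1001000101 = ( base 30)JB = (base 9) 715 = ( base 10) 581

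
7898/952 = 3949/476 = 8.30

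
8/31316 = 2/7829=0.00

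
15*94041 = 1410615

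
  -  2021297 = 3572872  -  5594169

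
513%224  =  65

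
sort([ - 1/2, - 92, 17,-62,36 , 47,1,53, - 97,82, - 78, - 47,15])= [-97, - 92 , - 78,  -  62, - 47, - 1/2,1, 15,17, 36,47,53, 82]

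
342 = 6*57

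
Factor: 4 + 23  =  27 = 3^3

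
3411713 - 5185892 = -1774179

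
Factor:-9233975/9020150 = -2^( - 1) * 17^1*89^( - 1)*2027^( - 1) * 21727^1 = - 369359/360806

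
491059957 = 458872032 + 32187925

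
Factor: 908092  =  2^2 * 131^1*1733^1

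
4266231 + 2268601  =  6534832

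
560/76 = 140/19 = 7.37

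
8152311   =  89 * 91599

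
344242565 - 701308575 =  - 357066010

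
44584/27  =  1651+ 7/27 = 1651.26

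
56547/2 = 28273+1/2= 28273.50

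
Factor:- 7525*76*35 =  - 20016500 =- 2^2*5^3*7^2 * 19^1*43^1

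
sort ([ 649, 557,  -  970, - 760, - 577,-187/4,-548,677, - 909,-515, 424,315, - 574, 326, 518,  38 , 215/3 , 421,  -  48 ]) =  [ - 970, - 909, - 760,-577, -574, - 548, - 515,-48,-187/4, 38, 215/3, 315, 326,421, 424, 518, 557,649,677]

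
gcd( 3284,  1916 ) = 4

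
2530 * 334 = 845020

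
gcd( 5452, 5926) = 2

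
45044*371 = 16711324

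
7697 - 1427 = 6270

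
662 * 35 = 23170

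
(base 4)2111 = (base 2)10010101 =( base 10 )149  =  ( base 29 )54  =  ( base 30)4T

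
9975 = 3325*3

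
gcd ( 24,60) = 12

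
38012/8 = 9503/2 = 4751.50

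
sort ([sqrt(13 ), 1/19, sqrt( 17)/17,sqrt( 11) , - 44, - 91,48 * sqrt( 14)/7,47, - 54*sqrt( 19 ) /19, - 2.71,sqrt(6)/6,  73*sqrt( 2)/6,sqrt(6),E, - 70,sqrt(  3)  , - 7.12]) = [ - 91, - 70 , - 44, - 54 *sqrt (19)/19,-7.12,-2.71, 1/19,sqrt(17)/17,sqrt(6 )/6,sqrt(3),sqrt(6),E, sqrt(11),sqrt (13), 73 * sqrt(2) /6,48 * sqrt(14)/7,47]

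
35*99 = 3465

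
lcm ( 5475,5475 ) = 5475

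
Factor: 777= 3^1*7^1*37^1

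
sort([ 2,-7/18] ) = [ - 7/18, 2] 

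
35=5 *7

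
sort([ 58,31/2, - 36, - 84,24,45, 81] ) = [ - 84, - 36, 31/2, 24, 45, 58,81]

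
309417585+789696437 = 1099114022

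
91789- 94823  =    -  3034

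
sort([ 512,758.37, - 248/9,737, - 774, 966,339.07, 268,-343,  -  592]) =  [ - 774, - 592,-343,-248/9 , 268,339.07 , 512,737,  758.37 , 966 ]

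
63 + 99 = 162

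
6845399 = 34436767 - 27591368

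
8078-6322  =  1756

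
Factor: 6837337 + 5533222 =12370559= 29^1*163^1 * 2617^1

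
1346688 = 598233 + 748455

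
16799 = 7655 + 9144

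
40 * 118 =4720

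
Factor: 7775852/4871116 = 7^1 * 139^( - 1 )*331^1 * 839^1 * 8761^(-1) = 1943963/1217779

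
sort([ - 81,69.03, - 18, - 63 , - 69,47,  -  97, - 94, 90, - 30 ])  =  [-97, - 94, - 81, -69, - 63, - 30,-18,47, 69.03 , 90]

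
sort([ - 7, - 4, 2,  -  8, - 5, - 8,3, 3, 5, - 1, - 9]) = [ - 9, -8, -8, - 7 , - 5, - 4, - 1,2, 3, 3 , 5 ]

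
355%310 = 45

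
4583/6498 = 4583/6498 = 0.71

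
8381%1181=114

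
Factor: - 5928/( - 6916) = 2^1 *3^1*7^( - 1)  =  6/7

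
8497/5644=1+2853/5644 = 1.51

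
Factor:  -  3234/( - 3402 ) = 77/81 = 3^ ( - 4 ) *7^1*11^1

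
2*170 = 340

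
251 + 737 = 988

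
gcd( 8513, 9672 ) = 1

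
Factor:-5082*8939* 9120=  - 2^6*3^2*5^1*7^2*11^2*19^1*  1277^1 = - 414303341760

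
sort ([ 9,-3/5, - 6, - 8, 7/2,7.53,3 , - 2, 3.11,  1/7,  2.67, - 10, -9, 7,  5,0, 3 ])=[ - 10,  -  9, - 8, - 6, - 2,-3/5,0,  1/7, 2.67,3  ,  3,3.11, 7/2, 5, 7,7.53,9]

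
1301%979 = 322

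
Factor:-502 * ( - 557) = 279614 = 2^1 * 251^1 * 557^1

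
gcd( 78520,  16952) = 104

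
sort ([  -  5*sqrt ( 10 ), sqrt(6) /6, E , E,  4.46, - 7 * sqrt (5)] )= [-5*sqrt(10 ),-7 * sqrt(5) , sqrt ( 6)/6, E, E, 4.46]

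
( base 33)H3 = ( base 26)li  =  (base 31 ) I6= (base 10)564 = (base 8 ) 1064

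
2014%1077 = 937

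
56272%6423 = 4888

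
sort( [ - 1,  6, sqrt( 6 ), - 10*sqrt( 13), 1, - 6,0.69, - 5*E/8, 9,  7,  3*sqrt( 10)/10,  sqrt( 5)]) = [ - 10 * sqrt( 13), - 6,-5*E/8, - 1,0.69, 3*sqrt( 10)/10, 1, sqrt( 5), sqrt( 6 ) , 6, 7, 9]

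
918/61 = 15 + 3/61 = 15.05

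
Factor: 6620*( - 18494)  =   - 2^3*5^1*7^1*331^1*1321^1 = -  122430280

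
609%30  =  9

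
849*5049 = 4286601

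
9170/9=9170/9 = 1018.89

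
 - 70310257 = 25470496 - 95780753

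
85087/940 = 85087/940 = 90.52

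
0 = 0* 687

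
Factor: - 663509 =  - 7^2*11^1  *1231^1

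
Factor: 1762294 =2^1*881147^1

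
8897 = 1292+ 7605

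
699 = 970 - 271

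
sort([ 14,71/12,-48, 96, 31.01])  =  [ - 48, 71/12,14, 31.01, 96]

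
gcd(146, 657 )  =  73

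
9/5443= 9/5443= 0.00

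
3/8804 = 3/8804 =0.00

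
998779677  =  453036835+545742842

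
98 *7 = 686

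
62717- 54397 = 8320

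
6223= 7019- 796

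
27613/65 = 424  +  53/65 = 424.82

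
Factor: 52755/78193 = 3^1  *5^1*3517^1*78193^ (-1)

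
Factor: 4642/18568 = 1/4  =  2^(-2) 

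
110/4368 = 55/2184   =  0.03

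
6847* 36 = 246492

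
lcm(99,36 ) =396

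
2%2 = 0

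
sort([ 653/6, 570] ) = [ 653/6, 570]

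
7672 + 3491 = 11163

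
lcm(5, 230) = 230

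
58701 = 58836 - 135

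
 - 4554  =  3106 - 7660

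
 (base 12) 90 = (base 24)4C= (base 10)108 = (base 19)5D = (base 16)6C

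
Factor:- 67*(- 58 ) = 3886 = 2^1*29^1*67^1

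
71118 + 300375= 371493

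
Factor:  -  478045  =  -5^1*67^1*1427^1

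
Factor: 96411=3^1 * 7^1*4591^1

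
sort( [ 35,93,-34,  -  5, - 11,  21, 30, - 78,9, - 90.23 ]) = [ - 90.23, - 78,  -  34,-11, - 5, 9,21 , 30, 35, 93 ] 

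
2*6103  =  12206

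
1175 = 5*235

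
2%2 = 0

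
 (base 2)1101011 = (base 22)4j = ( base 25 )47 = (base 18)5h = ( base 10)107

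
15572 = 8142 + 7430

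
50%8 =2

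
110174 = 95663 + 14511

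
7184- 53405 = -46221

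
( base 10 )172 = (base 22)7I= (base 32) 5c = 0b10101100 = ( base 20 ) 8C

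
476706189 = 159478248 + 317227941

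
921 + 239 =1160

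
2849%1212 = 425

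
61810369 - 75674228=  - 13863859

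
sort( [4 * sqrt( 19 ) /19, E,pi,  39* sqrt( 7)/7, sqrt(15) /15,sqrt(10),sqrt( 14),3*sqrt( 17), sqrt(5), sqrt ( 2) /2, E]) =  [ sqrt (15)/15,sqrt( 2 ) /2, 4 *sqrt( 19 ) /19, sqrt( 5), E, E, pi,sqrt(10), sqrt( 14),3*sqrt( 17),  39 * sqrt(7)/7]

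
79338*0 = 0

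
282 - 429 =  - 147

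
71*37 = 2627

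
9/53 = 9/53= 0.17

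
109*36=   3924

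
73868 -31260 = 42608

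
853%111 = 76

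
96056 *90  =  8645040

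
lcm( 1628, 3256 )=3256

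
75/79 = 75/79 = 0.95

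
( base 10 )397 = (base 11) 331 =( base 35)BC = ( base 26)F7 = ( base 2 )110001101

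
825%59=58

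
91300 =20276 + 71024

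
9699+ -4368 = 5331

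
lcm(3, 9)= 9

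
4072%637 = 250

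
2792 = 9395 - 6603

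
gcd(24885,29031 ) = 3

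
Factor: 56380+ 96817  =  11^1 * 19^1*733^1 = 153197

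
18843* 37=697191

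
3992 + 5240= 9232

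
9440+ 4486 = 13926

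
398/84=4 + 31/42= 4.74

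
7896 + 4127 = 12023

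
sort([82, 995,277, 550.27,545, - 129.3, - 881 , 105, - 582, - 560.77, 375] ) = [ - 881, - 582 , - 560.77, - 129.3, 82, 105,277, 375, 545,  550.27, 995] 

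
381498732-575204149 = - 193705417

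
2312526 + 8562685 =10875211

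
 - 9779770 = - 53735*182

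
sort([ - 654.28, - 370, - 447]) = [ - 654.28, - 447, - 370] 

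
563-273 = 290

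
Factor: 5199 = 3^1* 1733^1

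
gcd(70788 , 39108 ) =12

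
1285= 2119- 834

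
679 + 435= 1114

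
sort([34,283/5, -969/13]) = [ - 969/13, 34,283/5 ]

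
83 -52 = 31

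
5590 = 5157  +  433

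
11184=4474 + 6710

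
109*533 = 58097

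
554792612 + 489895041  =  1044687653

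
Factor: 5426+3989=9415=5^1*7^1*269^1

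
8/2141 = 8/2141= 0.00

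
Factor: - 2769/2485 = -3^1*5^( - 1)* 7^( - 1 ) * 13^1 = - 39/35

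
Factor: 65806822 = 2^1*1553^1*21187^1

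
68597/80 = 857 + 37/80=857.46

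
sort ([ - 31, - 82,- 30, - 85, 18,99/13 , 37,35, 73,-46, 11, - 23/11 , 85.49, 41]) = [-85 , - 82,  -  46,-31, - 30 , - 23/11,99/13 , 11, 18,  35,37,  41,73,85.49]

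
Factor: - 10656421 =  - 10656421^1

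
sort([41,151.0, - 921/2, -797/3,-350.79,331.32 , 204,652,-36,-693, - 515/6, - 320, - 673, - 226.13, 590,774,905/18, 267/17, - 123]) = [-693, - 673,-921/2,  -  350.79, - 320,-797/3,-226.13, - 123, - 515/6, - 36,267/17,41,905/18,  151.0,204, 331.32, 590,652, 774]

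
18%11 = 7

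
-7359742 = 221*( - 33302) 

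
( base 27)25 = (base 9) 65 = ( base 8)73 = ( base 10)59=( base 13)47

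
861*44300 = 38142300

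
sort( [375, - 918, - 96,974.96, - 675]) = [-918, - 675, - 96,375,974.96]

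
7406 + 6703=14109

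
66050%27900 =10250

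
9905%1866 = 575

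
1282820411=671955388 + 610865023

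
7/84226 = 7/84226 = 0.00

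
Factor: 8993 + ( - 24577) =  - 15584 = - 2^5*487^1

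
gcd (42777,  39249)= 441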